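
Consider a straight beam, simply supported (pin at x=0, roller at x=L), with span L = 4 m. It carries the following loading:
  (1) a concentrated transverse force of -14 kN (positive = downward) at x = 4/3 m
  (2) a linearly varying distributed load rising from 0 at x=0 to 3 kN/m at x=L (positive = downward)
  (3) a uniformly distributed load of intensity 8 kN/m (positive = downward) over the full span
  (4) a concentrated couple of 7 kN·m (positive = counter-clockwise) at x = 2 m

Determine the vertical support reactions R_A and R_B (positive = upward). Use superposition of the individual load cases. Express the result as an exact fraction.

Load 1 — point force P=-14 kN at a=4/3 m (b=L-a=8/3):
  R_A = Pb/L = (-14)·(8/3)/4 = -28/3 kN
  R_B = Pa/L = (-14)·(4/3)/4 = -14/3 kN
Load 2 — triangular load w₀=3 kN/m (0→w₀ over full span):
  R_A = w₀L/6 = 3·4/6 = 2 kN
  R_B = w₀L/3 = 3·4/3 = 4 kN
Load 3 — uniform load w=8 kN/m over full span:
  R_A = wL/2 = 8·4/2 = 16 kN
  R_B = wL/2 = 8·4/2 = 16 kN
Load 4 — applied couple M₀=7 kN·m at a=2 m (b=L-a=2):
  R_A = M₀/L = 7/4 kN
  R_B = -M₀/L = -7/4 kN
Superposition: R_A = 125/12 kN, R_B = 163/12 kN

R_A = 125/12 kN, R_B = 163/12 kN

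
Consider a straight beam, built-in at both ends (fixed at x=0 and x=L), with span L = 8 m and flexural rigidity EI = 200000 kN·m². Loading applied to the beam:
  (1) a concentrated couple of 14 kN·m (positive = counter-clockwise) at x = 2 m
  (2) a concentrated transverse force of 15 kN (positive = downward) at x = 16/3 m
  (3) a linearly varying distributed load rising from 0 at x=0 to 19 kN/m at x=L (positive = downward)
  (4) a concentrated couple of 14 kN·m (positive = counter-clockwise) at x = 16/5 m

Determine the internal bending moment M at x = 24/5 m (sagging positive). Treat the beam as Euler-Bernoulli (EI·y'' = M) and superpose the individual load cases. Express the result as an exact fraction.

M(24/5) = 52919/1800 kN·m

Load 1 — applied couple M₀=14 kN·m at a=2 m (b=L-a=6):
  M_1 = R_Ax - M_A - M₀  [x>a] with R_A=63/32, M_A=-21/8 = (63/32)·(24/5) - (-21/8) - 14 = -77/40 kN·m
Load 2 — point force P=15 kN at a=16/3 m (b=L-a=8/3):
  M_2 = Pb²(3a+b)x/L³ - Pab²/L²  [x≤a] = 15·(8/3)²·(3·(16/3)+(8/3))·(24/5)/8³ - 15·(16/3)·(8/3)²/8² = 88/9 kN·m
Load 3 — triangular load w₀=19 kN/m (0→w₀ over full span):
  M_3 = 3w₀Lx/20 - w₀L²/30 - w₀x³/(6L) = 3·19·8·(24/5)/20 - 19·8²/30 - 19·(24/5)³/(6·8) = 9424/375 kN·m
Load 4 — applied couple M₀=14 kN·m at a=16/5 m (b=L-a=24/5):
  M_4 = R_Ax - M_A - M₀  [x>a] with R_A=63/25, M_A=42/25 = (63/25)·(24/5) - (42/25) - 14 = -448/125 kN·m
Superposition: M = Σ M_i = 52919/1800 kN·m ≈ 29.399444 kN·m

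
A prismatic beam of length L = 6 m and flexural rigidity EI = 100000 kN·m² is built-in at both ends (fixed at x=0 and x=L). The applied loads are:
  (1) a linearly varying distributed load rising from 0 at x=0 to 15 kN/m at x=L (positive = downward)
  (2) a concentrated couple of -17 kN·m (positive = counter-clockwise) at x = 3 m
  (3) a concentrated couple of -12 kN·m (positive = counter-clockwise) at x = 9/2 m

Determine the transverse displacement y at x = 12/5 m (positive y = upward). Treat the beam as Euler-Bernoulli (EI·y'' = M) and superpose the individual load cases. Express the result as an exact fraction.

y(12/5) = -2799/19531250 m

Load 1 — triangular load w₀=15 kN/m (0→w₀ over full span):
  y_1 = -w₀x²(L-x)²(x+2L)/(120LEI) = -15·(12/5)²·(6-(12/5))²·((12/5)+2·6)/(120·6·100000) = -2187/9765625 m
Load 2 — applied couple M₀=-17 kN·m at a=3 m (b=L-a=3):
  y_2 = (R_Ax³/6 - M_Ax²/2)/EI  [x≤a] with R_A=-17/4, M_A=-17/4 = ((-17/4)·(12/5)³/6 - (-17/4)·(12/5)²/2)/100000 = 153/6250000 m
Load 3 — applied couple M₀=-12 kN·m at a=9/2 m (b=L-a=3/2):
  y_3 = (R_Ax³/6 - M_Ax²/2)/EI  [x≤a] with R_A=-9/4, M_A=-15/4 = ((-9/4)·(12/5)³/6 - (-15/4)·(12/5)²/2)/100000 = 351/6250000 m
Superposition: y = Σ y_i = -2799/19531250 m ≈ -0.000143 m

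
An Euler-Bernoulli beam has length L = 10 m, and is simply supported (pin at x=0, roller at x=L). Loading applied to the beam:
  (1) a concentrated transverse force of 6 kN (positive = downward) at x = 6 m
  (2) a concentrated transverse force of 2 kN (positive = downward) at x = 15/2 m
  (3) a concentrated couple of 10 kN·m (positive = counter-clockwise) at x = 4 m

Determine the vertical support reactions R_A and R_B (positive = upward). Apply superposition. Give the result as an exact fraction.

Load 1 — point force P=6 kN at a=6 m (b=L-a=4):
  R_A = Pb/L = 6·4/10 = 12/5 kN
  R_B = Pa/L = 6·6/10 = 18/5 kN
Load 2 — point force P=2 kN at a=15/2 m (b=L-a=5/2):
  R_A = Pb/L = 2·(5/2)/10 = 1/2 kN
  R_B = Pa/L = 2·(15/2)/10 = 3/2 kN
Load 3 — applied couple M₀=10 kN·m at a=4 m (b=L-a=6):
  R_A = M₀/L = 10/10 = 1 kN
  R_B = -M₀/L = -10/10 = -1 kN
Superposition: R_A = 39/10 kN, R_B = 41/10 kN

R_A = 39/10 kN, R_B = 41/10 kN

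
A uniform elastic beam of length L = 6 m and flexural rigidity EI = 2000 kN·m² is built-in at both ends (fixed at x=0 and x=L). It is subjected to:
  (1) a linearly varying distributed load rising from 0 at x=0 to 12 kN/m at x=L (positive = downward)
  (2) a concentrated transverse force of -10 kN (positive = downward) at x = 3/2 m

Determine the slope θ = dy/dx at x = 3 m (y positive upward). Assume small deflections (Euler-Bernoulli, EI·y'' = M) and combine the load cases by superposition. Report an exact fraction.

θ(3) = -441/320000 rad

Load 1 — triangular load w₀=12 kN/m (0→w₀ over full span):
  θ_1 = -w₀(2x(L-x)(L-2x)(x+2L)+x²(L-x)²)/(120LEI) = -12·(2·3·(6-3)·(6-2·3)·(3+2·6)+3²·(6-3)²)/(120·6·2000) = -27/40000 rad
Load 2 — point force P=-10 kN at a=3/2 m (b=L-a=9/2):
  θ_2 = Pa²(L-x)(2bL-(3b+a)(L-x))/(2L³EI)  [x>a] = (-10)·(3/2)²·(6-3)·(2·(9/2)·6-(3·(9/2)+(3/2))·(6-3))/(2·6³·2000) = -9/12800 rad
Superposition: θ = Σ θ_i = -441/320000 rad ≈ -0.001378 rad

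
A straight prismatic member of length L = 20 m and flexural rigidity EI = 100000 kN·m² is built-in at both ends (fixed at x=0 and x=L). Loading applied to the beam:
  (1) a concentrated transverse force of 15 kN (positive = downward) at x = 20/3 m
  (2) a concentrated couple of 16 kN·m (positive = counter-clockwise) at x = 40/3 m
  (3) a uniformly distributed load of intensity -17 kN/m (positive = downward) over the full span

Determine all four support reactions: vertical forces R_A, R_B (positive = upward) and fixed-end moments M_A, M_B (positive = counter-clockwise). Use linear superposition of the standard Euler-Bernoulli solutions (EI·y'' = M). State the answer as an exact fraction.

Load 1 — point force P=15 kN at a=20/3 m (b=L-a=40/3):
  R_A = Pb²(3a+b)/L³ = 15·(40/3)²·(3·(20/3)+(40/3))/20³ = 100/9 kN
  M_A = Pab²/L² = 15·(20/3)·(40/3)²/20² = 400/9 kN·m
  R_B = Pa²(a+3b)/L³ = 15·(20/3)²·((20/3)+3·(40/3))/20³ = 35/9 kN
  M_B = -Pa²b/L² = -15·(20/3)²·(40/3)/20² = -200/9 kN·m
Load 2 — applied couple M₀=16 kN·m at a=40/3 m (b=L-a=20/3):
  R_A = 6M₀ab/L³ = 6·16·(40/3)·(20/3)/20³ = 16/15 kN
  M_A = M₀b(2a-b)/L² = 16·(20/3)·(2·(40/3)-(20/3))/20² = 16/3 kN·m
  R_B = -6M₀ab/L³ = -6·16·(40/3)·(20/3)/20³ = -16/15 kN
  M_B = M₀a(2b-a)/L² = 16·(40/3)·(2·(20/3)-(40/3))/20² = 0 kN·m
Load 3 — uniform load w=-17 kN/m over full span:
  R_A = wL/2 = (-17)·20/2 = -170 kN
  M_A = wL²/12 = (-17)·20²/12 = -1700/3 kN·m
  R_B = wL/2 = (-17)·20/2 = -170 kN
  M_B = -wL²/12 = -(-17)·20²/12 = 1700/3 kN·m
Superposition: R_A = -7102/45 kN, M_A = -4652/9 kN·m, R_B = -7523/45 kN, M_B = 4900/9 kN·m

R_A = -7102/45 kN, M_A = -4652/9 kN·m, R_B = -7523/45 kN, M_B = 4900/9 kN·m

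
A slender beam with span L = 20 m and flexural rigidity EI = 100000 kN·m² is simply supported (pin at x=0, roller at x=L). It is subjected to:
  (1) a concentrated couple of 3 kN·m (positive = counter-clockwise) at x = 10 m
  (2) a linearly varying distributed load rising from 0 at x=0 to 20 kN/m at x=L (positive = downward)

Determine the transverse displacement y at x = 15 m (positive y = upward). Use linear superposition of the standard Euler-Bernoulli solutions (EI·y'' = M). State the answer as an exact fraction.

y(15) = -7433/48000 m

Load 1 — applied couple M₀=3 kN·m at a=10 m (b=L-a=10):
  y_1 = (M₀x³/(6L)-M₀(x-a)²/2+C₁x)/EI  [x>a] with C₁=M₀(3b²-L²)/(6L)=-5/2 = (3·15³/(6·20)-3·(15-10)²/2+(-5/2)·15)/100000 = 3/32000 m
Load 2 — triangular load w₀=20 kN/m (0→w₀ over full span):
  y_2 = -w₀x(7L⁴-10L²x²+3x⁴)/(360LEI) = -20·15·(7·20⁴-10·20²·15²+3·15⁴)/(360·20·100000) = -119/768 m
Superposition: y = Σ y_i = -7433/48000 m ≈ -0.154854 m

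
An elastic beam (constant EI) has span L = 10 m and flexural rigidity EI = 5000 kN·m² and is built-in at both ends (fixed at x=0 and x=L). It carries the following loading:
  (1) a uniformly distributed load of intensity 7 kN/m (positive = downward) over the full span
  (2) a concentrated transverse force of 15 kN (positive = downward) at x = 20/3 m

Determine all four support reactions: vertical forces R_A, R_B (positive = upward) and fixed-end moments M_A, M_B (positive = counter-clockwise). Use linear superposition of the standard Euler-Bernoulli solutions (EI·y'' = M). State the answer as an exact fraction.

Load 1 — uniform load w=7 kN/m over full span:
  R_A = wL/2 = 7·10/2 = 35 kN
  M_A = wL²/12 = 7·10²/12 = 175/3 kN·m
  R_B = wL/2 = 7·10/2 = 35 kN
  M_B = -wL²/12 = -7·10²/12 = -175/3 kN·m
Load 2 — point force P=15 kN at a=20/3 m (b=L-a=10/3):
  R_A = Pb²(3a+b)/L³ = 15·(10/3)²·(3·(20/3)+(10/3))/10³ = 35/9 kN
  M_A = Pab²/L² = 15·(20/3)·(10/3)²/10² = 100/9 kN·m
  R_B = Pa²(a+3b)/L³ = 15·(20/3)²·((20/3)+3·(10/3))/10³ = 100/9 kN
  M_B = -Pa²b/L² = -15·(20/3)²·(10/3)/10² = -200/9 kN·m
Superposition: R_A = 350/9 kN, M_A = 625/9 kN·m, R_B = 415/9 kN, M_B = -725/9 kN·m

R_A = 350/9 kN, M_A = 625/9 kN·m, R_B = 415/9 kN, M_B = -725/9 kN·m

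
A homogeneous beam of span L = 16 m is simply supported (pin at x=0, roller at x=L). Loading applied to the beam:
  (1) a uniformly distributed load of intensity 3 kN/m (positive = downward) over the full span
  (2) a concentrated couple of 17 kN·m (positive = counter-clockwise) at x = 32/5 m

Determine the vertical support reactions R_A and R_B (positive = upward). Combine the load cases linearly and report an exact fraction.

R_A = 401/16 kN, R_B = 367/16 kN

Load 1 — uniform load w=3 kN/m over full span:
  R_A = wL/2 = 3·16/2 = 24 kN
  R_B = wL/2 = 3·16/2 = 24 kN
Load 2 — applied couple M₀=17 kN·m at a=32/5 m (b=L-a=48/5):
  R_A = M₀/L = 17/16 kN
  R_B = -M₀/L = -17/16 kN
Superposition: R_A = 401/16 kN, R_B = 367/16 kN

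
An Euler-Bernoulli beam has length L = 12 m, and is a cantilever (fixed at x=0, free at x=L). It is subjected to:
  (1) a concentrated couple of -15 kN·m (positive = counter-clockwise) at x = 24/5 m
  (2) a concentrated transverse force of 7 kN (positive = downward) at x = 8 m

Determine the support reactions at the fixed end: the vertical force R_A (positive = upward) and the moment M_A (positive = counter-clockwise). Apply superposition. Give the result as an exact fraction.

Load 1 — applied couple M₀=-15 kN·m at a=24/5 m (b=L-a=36/5):
  R_A = 0 kN
  M_A = -M₀ = -(-15) = 15 kN·m
Load 2 — point force P=7 kN at a=8 m (b=L-a=4):
  R_A = P = 7 kN
  M_A = Pa = 7·8 = 56 kN·m
Superposition: R_A = 7 kN, M_A = 71 kN·m

R_A = 7 kN, M_A = 71 kN·m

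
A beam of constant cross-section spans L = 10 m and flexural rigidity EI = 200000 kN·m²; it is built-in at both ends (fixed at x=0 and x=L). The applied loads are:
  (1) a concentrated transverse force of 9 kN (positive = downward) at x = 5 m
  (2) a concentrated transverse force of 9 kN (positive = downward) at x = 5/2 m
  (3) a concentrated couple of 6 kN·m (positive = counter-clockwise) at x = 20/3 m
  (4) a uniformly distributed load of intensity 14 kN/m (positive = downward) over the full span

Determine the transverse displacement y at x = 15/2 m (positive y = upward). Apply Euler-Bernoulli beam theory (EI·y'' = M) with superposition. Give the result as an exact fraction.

y(15/2) = -14753/12288000 m

Load 1 — point force P=9 kN at a=5 m (b=L-a=5):
  y_1 = -Pa²(L-x)²(3bL-(3b+a)(L-x))/(6L³EI)  [x>a] = -9·5²·(10-(15/2))²·(3·5·10-(3·5+5)·(10-(15/2)))/(6·10³·200000) = -3/25600 m
Load 2 — point force P=9 kN at a=5/2 m (b=L-a=15/2):
  y_2 = -Pa²(L-x)²(3bL-(3b+a)(L-x))/(6L³EI)  [x>a] = -9·(5/2)²·(10-(15/2))²·(3·(15/2)·10-(3·(15/2)+(5/2))·(10-(15/2)))/(6·10³·200000) = -39/819200 m
Load 3 — applied couple M₀=6 kN·m at a=20/3 m (b=L-a=10/3):
  y_3 = (R_Ax³/6 - M_Ax²/2 - M₀(x-a)²/2)/EI  [x>a] with R_A=4/5, M_A=2 = ((4/5)·(15/2)³/6 - 2·(15/2)²/2 - 6·((15/2)-(20/3))²/2)/200000 = -1/96000 m
Load 4 — uniform load w=14 kN/m over full span:
  y_4 = -wx²(L-x)²/(24EI) = -14·(15/2)²·(10-(15/2))²/(24·200000) = -21/20480 m
Superposition: y = Σ y_i = -14753/12288000 m ≈ -0.001201 m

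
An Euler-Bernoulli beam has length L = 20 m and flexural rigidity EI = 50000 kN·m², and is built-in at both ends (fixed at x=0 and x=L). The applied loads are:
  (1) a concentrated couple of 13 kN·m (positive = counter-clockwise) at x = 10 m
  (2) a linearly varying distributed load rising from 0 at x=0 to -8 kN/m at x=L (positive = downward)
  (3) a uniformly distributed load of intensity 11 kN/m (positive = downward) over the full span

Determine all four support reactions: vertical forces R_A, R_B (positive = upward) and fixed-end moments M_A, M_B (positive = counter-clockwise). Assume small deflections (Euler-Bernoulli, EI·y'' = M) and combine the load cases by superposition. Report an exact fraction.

Load 1 — applied couple M₀=13 kN·m at a=10 m (b=L-a=10):
  R_A = 6M₀ab/L³ = 6·13·10·10/20³ = 39/40 kN
  M_A = M₀b(2a-b)/L² = 13·10·(2·10-10)/20² = 13/4 kN·m
  R_B = -6M₀ab/L³ = -6·13·10·10/20³ = -39/40 kN
  M_B = M₀a(2b-a)/L² = 13·10·(2·10-10)/20² = 13/4 kN·m
Load 2 — triangular load w₀=-8 kN/m (0→w₀ over full span):
  R_A = 3w₀L/20 = 3·(-8)·20/20 = -24 kN
  M_A = w₀L²/30 = (-8)·20²/30 = -320/3 kN·m
  R_B = 7w₀L/20 = 7·(-8)·20/20 = -56 kN
  M_B = -w₀L²/20 = -(-8)·20²/20 = 160 kN·m
Load 3 — uniform load w=11 kN/m over full span:
  R_A = wL/2 = 11·20/2 = 110 kN
  M_A = wL²/12 = 11·20²/12 = 1100/3 kN·m
  R_B = wL/2 = 11·20/2 = 110 kN
  M_B = -wL²/12 = -11·20²/12 = -1100/3 kN·m
Superposition: R_A = 3479/40 kN, M_A = 1053/4 kN·m, R_B = 2121/40 kN, M_B = -2441/12 kN·m

R_A = 3479/40 kN, M_A = 1053/4 kN·m, R_B = 2121/40 kN, M_B = -2441/12 kN·m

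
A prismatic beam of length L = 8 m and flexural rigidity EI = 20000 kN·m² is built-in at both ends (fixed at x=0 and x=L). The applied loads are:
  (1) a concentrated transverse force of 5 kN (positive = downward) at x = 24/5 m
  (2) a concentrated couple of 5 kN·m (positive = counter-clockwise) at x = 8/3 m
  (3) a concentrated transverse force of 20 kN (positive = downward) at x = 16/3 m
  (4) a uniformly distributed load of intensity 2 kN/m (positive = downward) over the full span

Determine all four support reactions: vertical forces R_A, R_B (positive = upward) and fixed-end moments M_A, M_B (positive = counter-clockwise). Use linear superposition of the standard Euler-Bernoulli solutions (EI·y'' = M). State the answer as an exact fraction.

R_A = 21301/1350 kN, M_A = 17792/675 kN·m, R_B = 34049/1350 kN, M_B = -25963/675 kN·m

Load 1 — point force P=5 kN at a=24/5 m (b=L-a=16/5):
  R_A = Pb²(3a+b)/L³ = 5·(16/5)²·(3·(24/5)+(16/5))/8³ = 44/25 kN
  M_A = Pab²/L² = 5·(24/5)·(16/5)²/8² = 96/25 kN·m
  R_B = Pa²(a+3b)/L³ = 5·(24/5)²·((24/5)+3·(16/5))/8³ = 81/25 kN
  M_B = -Pa²b/L² = -5·(24/5)²·(16/5)/8² = -144/25 kN·m
Load 2 — applied couple M₀=5 kN·m at a=8/3 m (b=L-a=16/3):
  R_A = 6M₀ab/L³ = 6·5·(8/3)·(16/3)/8³ = 5/6 kN
  M_A = M₀b(2a-b)/L² = 5·(16/3)·(2·(8/3)-(16/3))/8² = 0 kN·m
  R_B = -6M₀ab/L³ = -6·5·(8/3)·(16/3)/8³ = -5/6 kN
  M_B = M₀a(2b-a)/L² = 5·(8/3)·(2·(16/3)-(8/3))/8² = 5/3 kN·m
Load 3 — point force P=20 kN at a=16/3 m (b=L-a=8/3):
  R_A = Pb²(3a+b)/L³ = 20·(8/3)²·(3·(16/3)+(8/3))/8³ = 140/27 kN
  M_A = Pab²/L² = 20·(16/3)·(8/3)²/8² = 320/27 kN·m
  R_B = Pa²(a+3b)/L³ = 20·(16/3)²·((16/3)+3·(8/3))/8³ = 400/27 kN
  M_B = -Pa²b/L² = -20·(16/3)²·(8/3)/8² = -640/27 kN·m
Load 4 — uniform load w=2 kN/m over full span:
  R_A = wL/2 = 2·8/2 = 8 kN
  M_A = wL²/12 = 2·8²/12 = 32/3 kN·m
  R_B = wL/2 = 2·8/2 = 8 kN
  M_B = -wL²/12 = -2·8²/12 = -32/3 kN·m
Superposition: R_A = 21301/1350 kN, M_A = 17792/675 kN·m, R_B = 34049/1350 kN, M_B = -25963/675 kN·m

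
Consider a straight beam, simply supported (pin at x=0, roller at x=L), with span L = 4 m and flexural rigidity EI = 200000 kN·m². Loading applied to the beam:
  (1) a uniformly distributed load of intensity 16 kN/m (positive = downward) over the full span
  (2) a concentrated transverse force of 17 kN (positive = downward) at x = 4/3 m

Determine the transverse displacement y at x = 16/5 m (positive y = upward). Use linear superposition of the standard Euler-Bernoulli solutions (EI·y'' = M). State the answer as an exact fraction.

y(16/5) = -66347/316406250 m

Load 1 — uniform load w=16 kN/m over full span:
  y_1 = -wx(L³-2Lx²+x³)/(24EI) = -16·(16/5)·(4³-2·4·(16/5)²+(16/5)³)/(24·200000) = -928/5859375 m
Load 2 — point force P=17 kN at a=4/3 m (b=L-a=8/3):
  y_2 = -Pa(L-x)(2Lx-a²-x²)/(6LEI)  [x>a] = -17·(4/3)·(4-(16/5))·(2·4·(16/5)-(4/3)²-(16/5)²)/(6·4·200000) = -3247/63281250 m
Superposition: y = Σ y_i = -66347/316406250 m ≈ -0.000210 m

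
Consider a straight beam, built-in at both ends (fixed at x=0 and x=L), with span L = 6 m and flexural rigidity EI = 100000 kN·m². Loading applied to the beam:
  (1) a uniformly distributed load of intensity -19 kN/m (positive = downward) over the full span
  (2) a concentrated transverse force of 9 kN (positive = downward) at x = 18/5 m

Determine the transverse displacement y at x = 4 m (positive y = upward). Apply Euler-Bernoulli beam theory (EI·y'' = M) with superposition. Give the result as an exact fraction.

Load 1 — uniform load w=-19 kN/m over full span:
  y_1 = -wx²(L-x)²/(24EI) = -(-19)·4²·(6-4)²/(24·100000) = 19/37500 m
Load 2 — point force P=9 kN at a=18/5 m (b=L-a=12/5):
  y_2 = -Pa²(L-x)²(3bL-(3b+a)(L-x))/(6L³EI)  [x>a] = -9·(18/5)²·(6-4)²·(3·(12/5)·6-(3·(12/5)+(18/5))·(6-4))/(6·6³·100000) = -243/3125000 m
Superposition: y = Σ y_i = 4021/9375000 m ≈ 0.000429 m

y(4) = 4021/9375000 m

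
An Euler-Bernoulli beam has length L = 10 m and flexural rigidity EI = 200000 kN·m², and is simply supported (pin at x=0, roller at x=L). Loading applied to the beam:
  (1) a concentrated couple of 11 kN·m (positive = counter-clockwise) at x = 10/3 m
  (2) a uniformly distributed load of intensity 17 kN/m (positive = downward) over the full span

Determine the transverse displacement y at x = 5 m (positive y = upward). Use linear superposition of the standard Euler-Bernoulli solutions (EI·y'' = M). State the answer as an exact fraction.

y(5) = -1253/115200 m

Load 1 — applied couple M₀=11 kN·m at a=10/3 m (b=L-a=20/3):
  y_1 = (M₀x³/(6L)-M₀(x-a)²/2+C₁x)/EI  [x>a] with C₁=M₀(3b²-L²)/(6L)=55/9 = (11·5³/(6·10)-11·(5-(10/3))²/2+(55/9)·5)/200000 = 11/57600 m
Load 2 — uniform load w=17 kN/m over full span:
  y_2 = -wx(L³-2Lx²+x³)/(24EI) = -17·5·(10³-2·10·5²+5³)/(24·200000) = -17/1536 m
Superposition: y = Σ y_i = -1253/115200 m ≈ -0.010877 m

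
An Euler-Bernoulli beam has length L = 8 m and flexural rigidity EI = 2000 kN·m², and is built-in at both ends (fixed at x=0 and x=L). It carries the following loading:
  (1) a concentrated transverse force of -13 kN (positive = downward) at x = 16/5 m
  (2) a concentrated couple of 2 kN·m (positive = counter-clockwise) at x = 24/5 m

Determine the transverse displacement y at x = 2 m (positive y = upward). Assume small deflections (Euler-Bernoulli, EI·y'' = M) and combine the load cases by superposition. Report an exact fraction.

y(2) = 28/3125 m

Load 1 — point force P=-13 kN at a=16/5 m (b=L-a=24/5):
  y_1 = -Pb²x²(3aL-(3a+b)x)/(6L³EI)  [x≤a] = -(-13)·(24/5)²·2²·(3·(16/5)·8-(3·(16/5)+(24/5))·2)/(6·8³·2000) = 117/12500 m
Load 2 — applied couple M₀=2 kN·m at a=24/5 m (b=L-a=16/5):
  y_2 = (R_Ax³/6 - M_Ax²/2)/EI  [x≤a] with R_A=9/25, M_A=16/25 = ((9/25)·2³/6 - (16/25)·2²/2)/2000 = -1/2500 m
Superposition: y = Σ y_i = 28/3125 m ≈ 0.008960 m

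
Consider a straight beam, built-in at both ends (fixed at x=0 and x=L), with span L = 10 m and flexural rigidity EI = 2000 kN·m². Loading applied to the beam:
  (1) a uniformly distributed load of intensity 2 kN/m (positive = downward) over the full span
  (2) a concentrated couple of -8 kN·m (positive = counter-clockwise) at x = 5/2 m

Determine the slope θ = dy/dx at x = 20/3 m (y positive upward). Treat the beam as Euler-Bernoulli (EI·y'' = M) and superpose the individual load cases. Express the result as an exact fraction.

θ(20/3) = 127/16200 rad

Load 1 — uniform load w=2 kN/m over full span:
  θ_1 = -wx(L-x)(L-2x)/(12EI) = -2·(20/3)·(10-(20/3))·(10-2·(20/3))/(12·2000) = 1/162 rad
Load 2 — applied couple M₀=-8 kN·m at a=5/2 m (b=L-a=15/2):
  θ_2 = (R_Ax²/2 - M_Ax - M₀(x-a))/EI  [x>a] with R_A=-9/10, M_A=3/2 = ((-9/10)·(20/3)²/2 - (3/2)·(20/3) - (-8)·((20/3)-(5/2)))/2000 = 1/600 rad
Superposition: θ = Σ θ_i = 127/16200 rad ≈ 0.007840 rad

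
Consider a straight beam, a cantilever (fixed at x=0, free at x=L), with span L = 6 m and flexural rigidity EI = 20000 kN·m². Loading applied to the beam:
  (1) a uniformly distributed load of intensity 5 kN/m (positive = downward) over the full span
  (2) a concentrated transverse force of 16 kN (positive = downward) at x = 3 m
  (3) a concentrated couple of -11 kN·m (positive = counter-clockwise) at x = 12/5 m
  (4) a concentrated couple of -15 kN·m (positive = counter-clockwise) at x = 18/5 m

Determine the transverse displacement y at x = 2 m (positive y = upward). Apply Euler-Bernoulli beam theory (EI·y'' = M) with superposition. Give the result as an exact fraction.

y(2) = -27/2000 m

Load 1 — uniform load w=5 kN/m over full span:
  y_1 = -wx²(x²-4Lx+6L²)/(24EI) = -5·2²·(2²-4·6·2+6·6²)/(24·20000) = -43/6000 m
Load 2 — point force P=16 kN at a=3 m (b=L-a=3):
  y_2 = -Px²(3a-x)/(6EI)  [x≤a] = -16·2²·(3·3-2)/(6·20000) = -7/1875 m
Load 3 — applied couple M₀=-11 kN·m at a=12/5 m (b=L-a=18/5):
  y_3 = M₀x²/(2EI)  [x≤a] = (-11)·2²/(2·20000) = -11/10000 m
Load 4 — applied couple M₀=-15 kN·m at a=18/5 m (b=L-a=12/5):
  y_4 = M₀x²/(2EI)  [x≤a] = (-15)·2²/(2·20000) = -3/2000 m
Superposition: y = Σ y_i = -27/2000 m ≈ -0.013500 m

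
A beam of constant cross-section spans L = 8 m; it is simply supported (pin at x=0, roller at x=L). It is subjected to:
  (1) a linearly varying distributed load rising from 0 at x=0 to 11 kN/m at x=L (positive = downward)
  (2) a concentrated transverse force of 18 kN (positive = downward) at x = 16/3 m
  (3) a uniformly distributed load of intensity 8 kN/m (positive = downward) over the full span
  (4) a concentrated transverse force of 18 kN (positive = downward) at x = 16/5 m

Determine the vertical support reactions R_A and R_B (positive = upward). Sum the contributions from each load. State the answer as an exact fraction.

Load 1 — triangular load w₀=11 kN/m (0→w₀ over full span):
  R_A = w₀L/6 = 11·8/6 = 44/3 kN
  R_B = w₀L/3 = 11·8/3 = 88/3 kN
Load 2 — point force P=18 kN at a=16/3 m (b=L-a=8/3):
  R_A = Pb/L = 18·(8/3)/8 = 6 kN
  R_B = Pa/L = 18·(16/3)/8 = 12 kN
Load 3 — uniform load w=8 kN/m over full span:
  R_A = wL/2 = 8·8/2 = 32 kN
  R_B = wL/2 = 8·8/2 = 32 kN
Load 4 — point force P=18 kN at a=16/5 m (b=L-a=24/5):
  R_A = Pb/L = 18·(24/5)/8 = 54/5 kN
  R_B = Pa/L = 18·(16/5)/8 = 36/5 kN
Superposition: R_A = 952/15 kN, R_B = 1208/15 kN

R_A = 952/15 kN, R_B = 1208/15 kN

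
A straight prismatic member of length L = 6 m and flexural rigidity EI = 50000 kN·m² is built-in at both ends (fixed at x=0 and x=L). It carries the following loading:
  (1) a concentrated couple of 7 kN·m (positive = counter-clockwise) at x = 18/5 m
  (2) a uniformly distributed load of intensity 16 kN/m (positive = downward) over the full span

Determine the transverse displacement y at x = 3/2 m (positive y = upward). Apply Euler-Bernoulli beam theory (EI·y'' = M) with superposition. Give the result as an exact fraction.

Load 1 — applied couple M₀=7 kN·m at a=18/5 m (b=L-a=12/5):
  y_1 = (R_Ax³/6 - M_Ax²/2)/EI  [x≤a] with R_A=42/25, M_A=56/25 = ((42/25)·(3/2)³/6 - (56/25)·(3/2)²/2)/50000 = -63/2000000 m
Load 2 — uniform load w=16 kN/m over full span:
  y_2 = -wx²(L-x)²/(24EI) = -16·(3/2)²·(6-(3/2))²/(24·50000) = -243/400000 m
Superposition: y = Σ y_i = -639/1000000 m ≈ -0.000639 m

y(3/2) = -639/1000000 m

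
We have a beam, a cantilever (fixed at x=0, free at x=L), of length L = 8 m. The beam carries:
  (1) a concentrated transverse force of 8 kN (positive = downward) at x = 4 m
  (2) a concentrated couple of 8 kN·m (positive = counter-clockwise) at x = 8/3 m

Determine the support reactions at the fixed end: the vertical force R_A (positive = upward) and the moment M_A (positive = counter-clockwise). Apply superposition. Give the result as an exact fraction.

Load 1 — point force P=8 kN at a=4 m (b=L-a=4):
  R_A = P = 8 kN
  M_A = Pa = 8·4 = 32 kN·m
Load 2 — applied couple M₀=8 kN·m at a=8/3 m (b=L-a=16/3):
  R_A = 0 kN
  M_A = -M₀ = -8 kN·m
Superposition: R_A = 8 kN, M_A = 24 kN·m

R_A = 8 kN, M_A = 24 kN·m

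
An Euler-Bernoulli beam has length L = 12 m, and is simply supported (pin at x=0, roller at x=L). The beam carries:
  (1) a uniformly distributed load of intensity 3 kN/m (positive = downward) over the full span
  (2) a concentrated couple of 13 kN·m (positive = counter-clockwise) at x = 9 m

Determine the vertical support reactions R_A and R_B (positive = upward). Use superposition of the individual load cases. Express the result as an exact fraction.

Load 1 — uniform load w=3 kN/m over full span:
  R_A = wL/2 = 3·12/2 = 18 kN
  R_B = wL/2 = 3·12/2 = 18 kN
Load 2 — applied couple M₀=13 kN·m at a=9 m (b=L-a=3):
  R_A = M₀/L = 13/12 kN
  R_B = -M₀/L = -13/12 kN
Superposition: R_A = 229/12 kN, R_B = 203/12 kN

R_A = 229/12 kN, R_B = 203/12 kN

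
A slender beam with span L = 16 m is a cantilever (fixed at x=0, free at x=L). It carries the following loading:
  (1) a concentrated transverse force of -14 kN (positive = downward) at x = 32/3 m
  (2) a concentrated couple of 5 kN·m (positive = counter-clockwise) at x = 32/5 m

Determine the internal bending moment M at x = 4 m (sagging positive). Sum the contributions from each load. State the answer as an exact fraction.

M(4) = 295/3 kN·m

Load 1 — point force P=-14 kN at a=32/3 m (b=L-a=16/3):
  M_1 = -P(a-x)  [x≤a] = -(-14)·((32/3)-4) = 280/3 kN·m
Load 2 — applied couple M₀=5 kN·m at a=32/5 m (b=L-a=48/5):
  M_2 = M₀  [x≤a] = 5 = 5 kN·m
Superposition: M = Σ M_i = 295/3 kN·m ≈ 98.333333 kN·m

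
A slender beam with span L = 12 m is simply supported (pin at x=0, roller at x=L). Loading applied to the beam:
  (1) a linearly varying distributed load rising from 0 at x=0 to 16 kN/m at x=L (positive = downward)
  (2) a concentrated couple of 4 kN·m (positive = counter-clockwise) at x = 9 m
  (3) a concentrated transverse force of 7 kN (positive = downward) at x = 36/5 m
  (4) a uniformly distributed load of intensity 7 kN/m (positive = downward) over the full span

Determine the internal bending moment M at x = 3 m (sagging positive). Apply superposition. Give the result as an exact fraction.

Load 1 — triangular load w₀=16 kN/m (0→w₀ over full span):
  M_1 = w₀Lx/6 - w₀x³/(6L) = 16·12·3/6 - 16·3³/(6·12) = 90 kN·m
Load 2 — applied couple M₀=4 kN·m at a=9 m (b=L-a=3):
  M_2 = M₀x/L  [x≤a] = 4·3/12 = 1 kN·m
Load 3 — point force P=7 kN at a=36/5 m (b=L-a=24/5):
  M_3 = Pbx/L  [x≤a] = 7·(24/5)·3/12 = 42/5 kN·m
Load 4 — uniform load w=7 kN/m over full span:
  M_4 = wx(L-x)/2 = 7·3·(12-3)/2 = 189/2 kN·m
Superposition: M = Σ M_i = 1939/10 kN·m ≈ 193.900000 kN·m

M(3) = 1939/10 kN·m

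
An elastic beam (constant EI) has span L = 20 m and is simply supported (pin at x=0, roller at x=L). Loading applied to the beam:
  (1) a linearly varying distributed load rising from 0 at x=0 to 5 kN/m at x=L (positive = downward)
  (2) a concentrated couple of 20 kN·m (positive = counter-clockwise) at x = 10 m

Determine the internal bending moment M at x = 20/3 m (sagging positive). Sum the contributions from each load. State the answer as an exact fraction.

Load 1 — triangular load w₀=5 kN/m (0→w₀ over full span):
  M_1 = w₀Lx/6 - w₀x³/(6L) = 5·20·(20/3)/6 - 5·(20/3)³/(6·20) = 8000/81 kN·m
Load 2 — applied couple M₀=20 kN·m at a=10 m (b=L-a=10):
  M_2 = M₀x/L  [x≤a] = 20·(20/3)/20 = 20/3 kN·m
Superposition: M = Σ M_i = 8540/81 kN·m ≈ 105.432099 kN·m

M(20/3) = 8540/81 kN·m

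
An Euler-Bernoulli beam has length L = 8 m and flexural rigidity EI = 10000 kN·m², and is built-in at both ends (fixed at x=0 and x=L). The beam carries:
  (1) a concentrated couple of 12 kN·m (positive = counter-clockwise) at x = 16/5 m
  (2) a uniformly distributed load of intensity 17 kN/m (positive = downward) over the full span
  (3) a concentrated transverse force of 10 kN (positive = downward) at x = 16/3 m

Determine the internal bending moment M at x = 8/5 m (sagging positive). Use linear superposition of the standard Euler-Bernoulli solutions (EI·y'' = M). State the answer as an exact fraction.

M(8/5) = -3812/1125 kN·m

Load 1 — applied couple M₀=12 kN·m at a=16/5 m (b=L-a=24/5):
  M_1 = R_Ax - M_A  [x≤a] with R_A=54/25, M_A=36/25 = (54/25)·(8/5) - (36/25) = 252/125 kN·m
Load 2 — uniform load w=17 kN/m over full span:
  M_2 = wLx/2 - wL²/12 - wx²/2 = 17·8·(8/5)/2 - 17·8²/12 - 17·(8/5)²/2 = -272/75 kN·m
Load 3 — point force P=10 kN at a=16/3 m (b=L-a=8/3):
  M_3 = Pb²(3a+b)x/L³ - Pab²/L²  [x≤a] = 10·(8/3)²·(3·(16/3)+(8/3))·(8/5)/8³ - 10·(16/3)·(8/3)²/8² = -16/9 kN·m
Superposition: M = Σ M_i = -3812/1125 kN·m ≈ -3.388444 kN·m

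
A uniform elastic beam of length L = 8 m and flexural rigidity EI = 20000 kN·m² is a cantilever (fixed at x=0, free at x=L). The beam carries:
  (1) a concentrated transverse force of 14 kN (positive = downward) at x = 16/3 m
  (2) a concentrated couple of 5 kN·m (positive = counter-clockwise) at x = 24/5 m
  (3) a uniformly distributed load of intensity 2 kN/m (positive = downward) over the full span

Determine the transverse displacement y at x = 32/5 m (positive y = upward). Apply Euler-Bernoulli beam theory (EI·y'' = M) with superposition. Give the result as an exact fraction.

y(32/5) = -2492989/31640625 m

Load 1 — point force P=14 kN at a=16/3 m (b=L-a=8/3):
  y_1 = -Pa²(3x-a)/(6EI)  [x>a] = -14·(16/3)²·(3·(32/5)-(16/3))/(6·20000) = -11648/253125 m
Load 2 — applied couple M₀=5 kN·m at a=24/5 m (b=L-a=16/5):
  y_2 = M₀a(2x-a)/(2EI)  [x>a] = 5·(24/5)·(2·(32/5)-(24/5))/(2·20000) = 3/625 m
Load 3 — uniform load w=2 kN/m over full span:
  y_3 = -wx²(x²-4Lx+6L²)/(24EI) = -2·(32/5)²·((32/5)²-4·8·(32/5)+6·8²)/(24·20000) = -44032/1171875 m
Superposition: y = Σ y_i = -2492989/31640625 m ≈ -0.078791 m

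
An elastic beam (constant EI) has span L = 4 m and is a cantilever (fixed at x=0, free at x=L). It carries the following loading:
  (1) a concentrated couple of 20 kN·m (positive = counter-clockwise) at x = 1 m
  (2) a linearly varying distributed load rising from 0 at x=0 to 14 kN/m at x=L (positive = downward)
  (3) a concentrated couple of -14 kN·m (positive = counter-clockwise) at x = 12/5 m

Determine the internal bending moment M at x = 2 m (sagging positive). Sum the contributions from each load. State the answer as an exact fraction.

M(2) = -112/3 kN·m

Load 1 — applied couple M₀=20 kN·m at a=1 m (b=L-a=3):
  M_1 = 0  [x>a] = 0 kN·m
Load 2 — triangular load w₀=14 kN/m (0→w₀ over full span):
  M_2 = w₀Lx/2 - w₀L²/3 - w₀x³/(6L) = 14·4·2/2 - 14·4²/3 - 14·2³/(6·4) = -70/3 kN·m
Load 3 — applied couple M₀=-14 kN·m at a=12/5 m (b=L-a=8/5):
  M_3 = M₀  [x≤a] = (-14) = -14 kN·m
Superposition: M = Σ M_i = -112/3 kN·m ≈ -37.333333 kN·m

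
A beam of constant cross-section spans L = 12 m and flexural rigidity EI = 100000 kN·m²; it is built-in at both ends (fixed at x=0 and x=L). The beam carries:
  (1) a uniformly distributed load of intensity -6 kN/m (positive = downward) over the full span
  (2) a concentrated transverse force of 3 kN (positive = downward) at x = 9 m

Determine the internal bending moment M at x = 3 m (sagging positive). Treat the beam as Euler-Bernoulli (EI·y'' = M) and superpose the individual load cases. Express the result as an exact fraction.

M(3) = -297/32 kN·m

Load 1 — uniform load w=-6 kN/m over full span:
  M_1 = wLx/2 - wL²/12 - wx²/2 = (-6)·12·3/2 - (-6)·12²/12 - (-6)·3²/2 = -9 kN·m
Load 2 — point force P=3 kN at a=9 m (b=L-a=3):
  M_2 = Pb²(3a+b)x/L³ - Pab²/L²  [x≤a] = 3·3²·(3·9+3)·3/12³ - 3·9·3²/12² = -9/32 kN·m
Superposition: M = Σ M_i = -297/32 kN·m ≈ -9.281250 kN·m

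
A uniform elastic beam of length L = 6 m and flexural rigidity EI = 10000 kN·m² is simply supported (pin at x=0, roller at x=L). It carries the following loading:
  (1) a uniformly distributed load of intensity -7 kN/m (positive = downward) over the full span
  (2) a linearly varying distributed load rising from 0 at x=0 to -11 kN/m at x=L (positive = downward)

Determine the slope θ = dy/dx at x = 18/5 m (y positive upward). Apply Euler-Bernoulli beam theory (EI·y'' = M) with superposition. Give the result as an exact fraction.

Load 1 — uniform load w=-7 kN/m over full span:
  θ_1 = -w(L³-6Lx²+4x³)/(24EI) = -(-7)·(6³-6·6·(18/5)²+4·(18/5)³)/(24·10000) = -2331/1250000 rad
Load 2 — triangular load w₀=-11 kN/m (0→w₀ over full span):
  θ_2 = -w₀(7L⁴-30L²x²+15x⁴)/(360LEI) = -(-11)·(7·6⁴-30·6²·(18/5)²+15·(18/5)⁴)/(360·6·10000) = -957/781250 rad
Superposition: θ = Σ θ_i = -19311/6250000 rad ≈ -0.003090 rad

θ(18/5) = -19311/6250000 rad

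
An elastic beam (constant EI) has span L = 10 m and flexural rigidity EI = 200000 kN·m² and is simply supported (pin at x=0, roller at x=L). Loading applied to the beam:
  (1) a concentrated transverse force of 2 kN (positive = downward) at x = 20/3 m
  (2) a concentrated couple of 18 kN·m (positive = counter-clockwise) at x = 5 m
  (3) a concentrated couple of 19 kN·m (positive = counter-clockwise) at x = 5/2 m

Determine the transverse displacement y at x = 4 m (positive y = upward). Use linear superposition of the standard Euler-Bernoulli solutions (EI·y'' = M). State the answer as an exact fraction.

Load 1 — point force P=2 kN at a=20/3 m (b=L-a=10/3):
  y_1 = -Pbx(L²-b²-x²)/(6LEI)  [x≤a] = -2·(10/3)·4·(10²-(10/3)²-4²)/(6·10·200000) = -41/253125 m
Load 2 — applied couple M₀=18 kN·m at a=5 m (b=L-a=5):
  y_2 = (M₀x³/(6L)+C₁x)/EI  [x≤a] with C₁=M₀(3b²-L²)/(6L)=-15/2 = (18·4³/(6·10)+(-15/2)·4)/200000 = -27/500000 m
Load 3 — applied couple M₀=19 kN·m at a=5/2 m (b=L-a=15/2):
  y_3 = (M₀x³/(6L)-M₀(x-a)²/2+C₁x)/EI  [x>a] with C₁=M₀(3b²-L²)/(6L)=1045/48 = (19·4³/(6·10)-19·(4-(5/2))²/2+(1045/48)·4)/200000 = 3439/8000000 m
Superposition: y = Σ y_i = 138607/648000000 m ≈ 0.000214 m

y(4) = 138607/648000000 m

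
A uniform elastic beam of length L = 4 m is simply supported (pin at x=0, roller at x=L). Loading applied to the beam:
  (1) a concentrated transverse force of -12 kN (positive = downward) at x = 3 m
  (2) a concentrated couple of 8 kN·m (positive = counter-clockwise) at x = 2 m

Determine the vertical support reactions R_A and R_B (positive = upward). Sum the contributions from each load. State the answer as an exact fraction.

Load 1 — point force P=-12 kN at a=3 m (b=L-a=1):
  R_A = Pb/L = (-12)·1/4 = -3 kN
  R_B = Pa/L = (-12)·3/4 = -9 kN
Load 2 — applied couple M₀=8 kN·m at a=2 m (b=L-a=2):
  R_A = M₀/L = 8/4 = 2 kN
  R_B = -M₀/L = -8/4 = -2 kN
Superposition: R_A = -1 kN, R_B = -11 kN

R_A = -1 kN, R_B = -11 kN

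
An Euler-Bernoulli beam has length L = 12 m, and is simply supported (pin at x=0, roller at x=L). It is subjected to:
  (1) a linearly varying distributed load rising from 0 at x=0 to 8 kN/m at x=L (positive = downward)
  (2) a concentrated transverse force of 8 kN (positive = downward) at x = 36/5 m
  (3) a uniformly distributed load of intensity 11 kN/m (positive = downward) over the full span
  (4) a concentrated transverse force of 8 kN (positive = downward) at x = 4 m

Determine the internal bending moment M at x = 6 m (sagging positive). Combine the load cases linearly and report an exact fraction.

M(6) = 1526/5 kN·m

Load 1 — triangular load w₀=8 kN/m (0→w₀ over full span):
  M_1 = w₀Lx/6 - w₀x³/(6L) = 8·12·6/6 - 8·6³/(6·12) = 72 kN·m
Load 2 — point force P=8 kN at a=36/5 m (b=L-a=24/5):
  M_2 = Pbx/L  [x≤a] = 8·(24/5)·6/12 = 96/5 kN·m
Load 3 — uniform load w=11 kN/m over full span:
  M_3 = wx(L-x)/2 = 11·6·(12-6)/2 = 198 kN·m
Load 4 — point force P=8 kN at a=4 m (b=L-a=8):
  M_4 = Pa(L-x)/L  [x>a] = 8·4·(12-6)/12 = 16 kN·m
Superposition: M = Σ M_i = 1526/5 kN·m ≈ 305.200000 kN·m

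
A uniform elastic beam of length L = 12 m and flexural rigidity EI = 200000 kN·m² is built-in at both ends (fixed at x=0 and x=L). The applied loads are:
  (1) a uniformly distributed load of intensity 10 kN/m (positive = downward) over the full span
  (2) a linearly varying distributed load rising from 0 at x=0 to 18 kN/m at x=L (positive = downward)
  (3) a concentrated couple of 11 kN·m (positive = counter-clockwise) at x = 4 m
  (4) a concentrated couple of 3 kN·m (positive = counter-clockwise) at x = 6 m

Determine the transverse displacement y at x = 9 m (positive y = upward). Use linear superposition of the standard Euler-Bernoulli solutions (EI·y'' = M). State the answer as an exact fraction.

y(9) = -23671/8000000 m

Load 1 — uniform load w=10 kN/m over full span:
  y_1 = -wx²(L-x)²/(24EI) = -10·9²·(12-9)²/(24·200000) = -243/160000 m
Load 2 — triangular load w₀=18 kN/m (0→w₀ over full span):
  y_2 = -w₀x²(L-x)²(x+2L)/(120LEI) = -18·9²·(12-9)²·(9+2·12)/(120·12·200000) = -24057/16000000 m
Load 3 — applied couple M₀=11 kN·m at a=4 m (b=L-a=8):
  y_3 = (R_Ax³/6 - M_Ax²/2 - M₀(x-a)²/2)/EI  [x>a] with R_A=11/9, M_A=0 = ((11/9)·9³/6 - 0·9²/2 - 11·(9-4)²/2)/200000 = 11/200000 m
Load 4 — applied couple M₀=3 kN·m at a=6 m (b=L-a=6):
  y_4 = (R_Ax³/6 - M_Ax²/2 - M₀(x-a)²/2)/EI  [x>a] with R_A=3/8, M_A=3/4 = ((3/8)·9³/6 - (3/4)·9²/2 - 3·(9-6)²/2)/200000 = 27/3200000 m
Superposition: y = Σ y_i = -23671/8000000 m ≈ -0.002959 m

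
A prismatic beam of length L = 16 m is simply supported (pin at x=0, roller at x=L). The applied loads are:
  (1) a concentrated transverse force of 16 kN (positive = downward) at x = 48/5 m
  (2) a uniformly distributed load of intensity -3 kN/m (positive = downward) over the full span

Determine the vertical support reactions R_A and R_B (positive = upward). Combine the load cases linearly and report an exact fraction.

R_A = -88/5 kN, R_B = -72/5 kN

Load 1 — point force P=16 kN at a=48/5 m (b=L-a=32/5):
  R_A = Pb/L = 16·(32/5)/16 = 32/5 kN
  R_B = Pa/L = 16·(48/5)/16 = 48/5 kN
Load 2 — uniform load w=-3 kN/m over full span:
  R_A = wL/2 = (-3)·16/2 = -24 kN
  R_B = wL/2 = (-3)·16/2 = -24 kN
Superposition: R_A = -88/5 kN, R_B = -72/5 kN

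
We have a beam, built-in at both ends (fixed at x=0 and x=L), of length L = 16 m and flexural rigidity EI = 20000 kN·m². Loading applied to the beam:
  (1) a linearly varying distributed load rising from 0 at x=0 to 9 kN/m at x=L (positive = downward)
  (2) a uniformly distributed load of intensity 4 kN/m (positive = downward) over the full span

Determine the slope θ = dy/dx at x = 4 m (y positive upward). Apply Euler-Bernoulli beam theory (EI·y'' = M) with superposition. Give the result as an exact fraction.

Load 1 — triangular load w₀=9 kN/m (0→w₀ over full span):
  θ_1 = -w₀(2x(L-x)(L-2x)(x+2L)+x²(L-x)²)/(120LEI) = -9·(2·4·(16-4)·(16-2·4)·(4+2·16)+4²·(16-4)²)/(120·16·20000) = -351/50000 rad
Load 2 — uniform load w=4 kN/m over full span:
  θ_2 = -wx(L-x)(L-2x)/(12EI) = -4·4·(16-4)·(16-2·4)/(12·20000) = -4/625 rad
Superposition: θ = Σ θ_i = -671/50000 rad ≈ -0.013420 rad

θ(4) = -671/50000 rad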